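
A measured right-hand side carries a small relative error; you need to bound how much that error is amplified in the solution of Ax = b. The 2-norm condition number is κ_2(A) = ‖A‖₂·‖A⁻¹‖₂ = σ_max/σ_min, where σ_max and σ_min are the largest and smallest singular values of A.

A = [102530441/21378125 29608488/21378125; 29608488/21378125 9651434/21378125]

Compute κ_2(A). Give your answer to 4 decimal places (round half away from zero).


form AᵀA = [18222646229281/731238765625 5314457119608/731238765625; 5314457119608/731238765625 1551700383844/731238765625] with trace 31638954581/1169982025 and determinant 2856100/46799281
char-poly roots: 676/25 and 105625/46799281
so κ_2 = √((676/25) / (105625/46799281)) = 109.4560

109.4560


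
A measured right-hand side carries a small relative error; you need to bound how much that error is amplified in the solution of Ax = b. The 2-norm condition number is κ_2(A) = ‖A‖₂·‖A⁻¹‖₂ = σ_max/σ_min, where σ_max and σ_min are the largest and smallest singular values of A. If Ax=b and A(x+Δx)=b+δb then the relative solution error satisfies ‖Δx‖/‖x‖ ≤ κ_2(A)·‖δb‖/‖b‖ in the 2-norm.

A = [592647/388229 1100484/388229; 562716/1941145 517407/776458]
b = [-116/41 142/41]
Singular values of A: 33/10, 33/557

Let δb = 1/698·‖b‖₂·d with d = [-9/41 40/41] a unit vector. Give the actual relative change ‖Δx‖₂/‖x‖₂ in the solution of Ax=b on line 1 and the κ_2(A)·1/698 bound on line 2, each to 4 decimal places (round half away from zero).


0.0016
0.0798

largest singular value 33/10, smallest 33/557
κ_2(A) = (33/10) / (33/557) = 55.7000
κ_2(A)·‖δb‖/‖b‖ = 0.0798
solve Ax = b  →  x = [-59.8574 31.2371]
2-norm of b is 4.4721; of x, 67.5179
re-solving with b+δb shifts x by Δx of norm 0.1081
dividing the unrounded norms, ‖Δx‖/‖x‖ = 0.0016
tightness: 0.0016 against a bound of 0.0798 (unrounded ratio ≈ 0.0201)


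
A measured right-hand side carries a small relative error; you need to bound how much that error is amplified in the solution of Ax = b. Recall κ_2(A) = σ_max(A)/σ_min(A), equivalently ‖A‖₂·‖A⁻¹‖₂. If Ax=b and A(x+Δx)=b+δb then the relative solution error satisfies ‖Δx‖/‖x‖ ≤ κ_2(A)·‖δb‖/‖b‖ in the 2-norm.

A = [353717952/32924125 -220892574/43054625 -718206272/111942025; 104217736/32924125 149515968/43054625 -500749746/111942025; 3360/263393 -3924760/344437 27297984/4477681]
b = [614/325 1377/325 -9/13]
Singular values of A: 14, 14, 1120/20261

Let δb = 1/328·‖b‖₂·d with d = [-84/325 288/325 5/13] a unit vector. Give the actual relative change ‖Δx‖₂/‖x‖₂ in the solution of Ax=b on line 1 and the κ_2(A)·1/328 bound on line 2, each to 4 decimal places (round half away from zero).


0.0048
0.7721

from the listed singular values, σ₁ = 14, σ_n = 1120/20261
κ = σ_max/σ_min = 14/(1120/20261) = 253.2625
bound on ‖Δx‖/‖x‖: κ·ε = 253.2625·1/328 = 0.7721
solve Ax = b  →  x = [32.7338 20.4968 38.1279]
‖b‖ = 4.6904, ‖x‖ = 54.2711
re-solving with b+δb shifts x by Δx of norm 0.2587
relative error = 0.0048
so the bound overstates the realised error by a factor of ≈ 161.9891 (computed from the unrounded values)


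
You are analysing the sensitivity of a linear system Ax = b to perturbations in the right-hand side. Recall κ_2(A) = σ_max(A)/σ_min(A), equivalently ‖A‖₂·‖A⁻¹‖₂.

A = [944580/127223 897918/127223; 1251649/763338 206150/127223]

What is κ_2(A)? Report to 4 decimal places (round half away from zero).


M = AᵀA = [20039830321/346629924 1590410395/28885827; 1590410395/28885827 504910504/9628609]. tr(M)=45441865/412164, det(M)=2401/11449
λ_max, λ_min = (45441865/412164 ± √2064820591448209/169879162896)/2 = 441/4, 196/103041
κ = σ_max/σ_min = (21/2)/(14/321) = 240.7500

240.7500


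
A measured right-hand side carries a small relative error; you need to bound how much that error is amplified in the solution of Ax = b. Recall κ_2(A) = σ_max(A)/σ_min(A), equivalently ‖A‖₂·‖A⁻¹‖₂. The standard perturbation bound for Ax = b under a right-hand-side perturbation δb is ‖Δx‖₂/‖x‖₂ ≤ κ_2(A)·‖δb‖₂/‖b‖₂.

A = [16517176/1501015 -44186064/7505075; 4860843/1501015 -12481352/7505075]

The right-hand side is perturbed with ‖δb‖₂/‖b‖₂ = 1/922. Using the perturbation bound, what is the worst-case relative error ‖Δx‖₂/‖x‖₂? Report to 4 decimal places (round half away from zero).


M = AᵀA = [11857795907425/90121841209 -6323991106680/90121841209; -6323991106680/90121841209 3373107839296/90121841209]. tr(M)=52702089089/311840281, det(M)=182790400/311840281
eigenvalues of AᵀA: λ = (tr ± √(tr²−4·det))/2 = 169, 1081600/311840281
so κ_2 = √(169 / (1081600/311840281)) = 220.7375
perturbation bound = 220.7375·1/922 = 0.2394

0.2394


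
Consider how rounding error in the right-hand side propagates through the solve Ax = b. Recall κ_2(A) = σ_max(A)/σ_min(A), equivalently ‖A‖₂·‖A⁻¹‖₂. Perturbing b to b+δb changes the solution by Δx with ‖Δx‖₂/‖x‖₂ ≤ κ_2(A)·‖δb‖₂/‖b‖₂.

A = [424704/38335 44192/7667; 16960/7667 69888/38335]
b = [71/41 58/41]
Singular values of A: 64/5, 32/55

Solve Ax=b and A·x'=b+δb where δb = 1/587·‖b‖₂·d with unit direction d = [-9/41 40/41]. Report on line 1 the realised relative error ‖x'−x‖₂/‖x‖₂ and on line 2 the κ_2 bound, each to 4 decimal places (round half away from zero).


largest singular value 64/5, smallest 32/55
κ_2(A) = (64/5) / (32/55) = 22.0000
perturbation bound = 22.0000·1/587 = 0.0375
solve Ax = b  →  x = [-0.6710 1.5901]
2-norm of b is 2.2361; of x, 1.7258
re-solving with b+δb shifts x by Δx of norm 0.0065
dividing the unrounded norms, ‖Δx‖/‖x‖ = 0.0038
realised/bound (from unrounded values) ≈ 0.1012

0.0038
0.0375


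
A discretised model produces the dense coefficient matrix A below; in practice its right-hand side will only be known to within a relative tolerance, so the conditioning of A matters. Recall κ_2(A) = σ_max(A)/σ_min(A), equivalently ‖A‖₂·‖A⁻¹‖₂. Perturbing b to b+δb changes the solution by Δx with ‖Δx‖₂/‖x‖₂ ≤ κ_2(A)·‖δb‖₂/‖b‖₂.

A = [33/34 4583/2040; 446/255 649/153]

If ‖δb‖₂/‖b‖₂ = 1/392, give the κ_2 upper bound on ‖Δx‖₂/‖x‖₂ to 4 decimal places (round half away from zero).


form AᵀA = [3601/900 4147/432; 4147/432 2986009/129600] with trace 3504553/129600 and determinant 28561/810000
λ_max, λ_min = (3504553/129600 ± √491180910649/671846400)/2 = 676/25, 169/129600
σ_max=√(676/25)=(26/5), σ_min=√(169/129600)=(13/360) → κ = 144.0000
perturbation bound = 144.0000·1/392 = 0.3673

0.3673


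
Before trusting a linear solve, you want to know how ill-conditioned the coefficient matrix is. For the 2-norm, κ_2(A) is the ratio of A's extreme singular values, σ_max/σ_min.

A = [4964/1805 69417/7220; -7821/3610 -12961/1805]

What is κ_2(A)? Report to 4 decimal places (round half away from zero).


144.4000

form AᵀA = [6389329/521284 10946439/260642; 10946439/260642 300260809/2085136] with trace 325818125/2085136 and determinant 9765625/8340544
eigenvalues of AᵀA: λ = (tr ± √(tr²−4·det))/2 = 625/4, 15625/2085136
κ_2(A) = √(λ_max/λ_min) = √((625/4) / (15625/2085136)) = 144.4000


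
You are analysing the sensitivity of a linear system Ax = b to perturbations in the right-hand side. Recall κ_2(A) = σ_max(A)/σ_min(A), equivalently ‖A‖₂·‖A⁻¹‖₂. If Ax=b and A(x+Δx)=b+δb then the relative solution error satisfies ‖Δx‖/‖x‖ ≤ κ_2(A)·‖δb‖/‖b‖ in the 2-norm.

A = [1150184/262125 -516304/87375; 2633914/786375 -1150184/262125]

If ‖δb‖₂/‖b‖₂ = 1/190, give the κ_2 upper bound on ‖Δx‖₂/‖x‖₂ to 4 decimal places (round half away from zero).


M = AᵀA = [753752482564/24735425625 -334963485584/8245141875; -334963485584/8245141875 148882064704/2748380625]. tr(M)=83747642596/989417025, det(M)=286557184/989417025
solving λ² − 83747642596/989417025·λ + 286557184/989417025 = 0 gives λ = 2116/25, 135424/39576681
σ_max=√(2116/25)=(46/5), σ_min=√(135424/39576681)=(368/6291) → κ = 157.2750
κ_2(A)·‖δb‖/‖b‖ = 0.8278

0.8278


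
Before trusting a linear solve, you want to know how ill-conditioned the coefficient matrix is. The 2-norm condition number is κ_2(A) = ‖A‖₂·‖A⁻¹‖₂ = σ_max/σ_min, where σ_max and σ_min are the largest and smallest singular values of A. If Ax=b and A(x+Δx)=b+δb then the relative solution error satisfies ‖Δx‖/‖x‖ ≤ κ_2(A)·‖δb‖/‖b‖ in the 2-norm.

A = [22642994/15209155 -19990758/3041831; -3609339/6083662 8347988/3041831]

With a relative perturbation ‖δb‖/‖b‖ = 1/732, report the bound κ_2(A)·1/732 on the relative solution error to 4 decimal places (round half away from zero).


M = AᵀA = [14062153311001/5474991616900 -3124126686978/273749580845; -3124126686978/273749580845 2777037331732/54749916169]. tr(M)=173566856921/3256984900, det(M)=28398241/814246225
eigenvalues of AᵀA: λ = (tr ± √(tr²−4·det))/2 = 5329/100, 21316/32569849
σ_max=√(5329/100)=(73/10), σ_min=√(21316/32569849)=(146/5707) → κ = 285.3500
worst-case relative error ≤ 285.3500 × 1/732 = 0.3898

0.3898


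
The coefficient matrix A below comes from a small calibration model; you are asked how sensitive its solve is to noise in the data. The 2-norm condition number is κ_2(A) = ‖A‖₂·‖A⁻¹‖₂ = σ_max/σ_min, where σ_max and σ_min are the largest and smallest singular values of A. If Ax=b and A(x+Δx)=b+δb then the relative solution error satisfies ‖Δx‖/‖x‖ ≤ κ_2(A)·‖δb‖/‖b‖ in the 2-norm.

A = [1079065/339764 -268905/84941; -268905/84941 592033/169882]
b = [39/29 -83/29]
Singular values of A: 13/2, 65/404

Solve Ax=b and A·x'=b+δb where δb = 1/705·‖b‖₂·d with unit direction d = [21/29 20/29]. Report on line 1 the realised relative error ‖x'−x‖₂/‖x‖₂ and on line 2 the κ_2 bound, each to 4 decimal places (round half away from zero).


0.0045
0.0573

largest singular value 13/2, smallest 65/404
κ_2(A) = (13/2) / (65/404) = 40.4000
κ_2(A)·‖δb‖/‖b‖ = 0.0573
solve Ax = b  →  x = [-4.1825 -4.6207]
‖b‖₂ = 3.1623 and ‖x‖₂ = 6.2325
Δx = A⁻¹·δb where δb = 1/705·3.1623·d; ‖Δx‖ = 0.0279
relative error = 0.0045
so the bound overstates the realised error by a factor of ≈ 12.8108 (computed from the unrounded values)


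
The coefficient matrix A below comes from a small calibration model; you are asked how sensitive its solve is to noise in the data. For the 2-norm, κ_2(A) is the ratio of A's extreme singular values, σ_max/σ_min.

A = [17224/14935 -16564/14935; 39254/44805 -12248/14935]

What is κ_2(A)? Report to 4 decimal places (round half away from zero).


form AᵀA = [168434884/80299521 -53467120/26766507; -53467120/26766507 16975184/8922169] with trace 381940/95481 and determinant 64/95481
solving λ² − 381940/95481·λ + 64/95481 = 0 gives λ = 4, 16/95481
κ_2(A) = √(λ_max/λ_min) = √(4 / (16/95481)) = 154.5000

154.5000


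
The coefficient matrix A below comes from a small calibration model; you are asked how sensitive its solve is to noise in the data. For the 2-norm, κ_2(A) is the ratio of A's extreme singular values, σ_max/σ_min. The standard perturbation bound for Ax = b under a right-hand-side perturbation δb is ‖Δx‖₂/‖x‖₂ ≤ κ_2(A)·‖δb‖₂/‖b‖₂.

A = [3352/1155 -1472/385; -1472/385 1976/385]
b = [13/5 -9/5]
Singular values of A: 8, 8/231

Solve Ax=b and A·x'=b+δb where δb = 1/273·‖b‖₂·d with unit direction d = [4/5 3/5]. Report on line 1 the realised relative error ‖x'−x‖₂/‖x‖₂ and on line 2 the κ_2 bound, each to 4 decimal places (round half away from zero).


0.0116
0.8462

largest singular value 8, smallest 8/231
κ = σ_max/σ_min = 8/(8/231) = 231.0000
bound on ‖Δx‖/‖x‖: κ·ε = 231.0000·1/273 = 0.8462
solve Ax = b  →  x = [23.3250 17.0250]
‖b‖₂ = 3.1623 and ‖x‖₂ = 28.8774
re-solving with b+δb shifts x by Δx of norm 0.3345
relative error = 0.0116
tightness: 0.0116 against a bound of 0.8462 (unrounded ratio ≈ 0.0137)


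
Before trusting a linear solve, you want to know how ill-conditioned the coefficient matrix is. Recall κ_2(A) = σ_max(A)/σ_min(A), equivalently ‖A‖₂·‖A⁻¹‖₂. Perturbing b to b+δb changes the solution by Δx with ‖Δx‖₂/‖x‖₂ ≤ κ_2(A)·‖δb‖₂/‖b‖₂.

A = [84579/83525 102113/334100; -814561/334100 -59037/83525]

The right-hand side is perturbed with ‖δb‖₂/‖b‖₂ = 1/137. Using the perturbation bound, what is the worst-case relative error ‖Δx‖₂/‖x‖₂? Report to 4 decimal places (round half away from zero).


AᵀA = [4603357033/660490000 83913984/41280625; 83913984/41280625 391674217/660490000]; tr = 3996025/528392, det = 14641/16908544
solving λ² − 3996025/528392·λ + 14641/16908544 = 0 gives λ = 121/16, 121/1056784
κ_2(A) = √(λ_max/λ_min) = √((121/16) / (121/1056784)) = 257.0000
worst-case relative error ≤ 257.0000 × 1/137 = 1.8759

1.8759


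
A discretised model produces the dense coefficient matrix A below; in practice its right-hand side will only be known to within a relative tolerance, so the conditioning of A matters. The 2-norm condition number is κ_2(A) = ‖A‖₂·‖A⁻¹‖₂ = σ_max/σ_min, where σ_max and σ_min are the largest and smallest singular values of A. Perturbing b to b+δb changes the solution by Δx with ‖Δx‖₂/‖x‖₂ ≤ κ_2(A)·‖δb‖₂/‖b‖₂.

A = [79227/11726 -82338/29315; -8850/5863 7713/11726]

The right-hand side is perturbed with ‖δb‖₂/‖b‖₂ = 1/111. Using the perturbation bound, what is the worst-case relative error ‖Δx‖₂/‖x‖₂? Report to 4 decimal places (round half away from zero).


AᵀA = [3920409/81796 -2041848/102245; -2041848/102245 17016921/2044900]; tr = 340317/6050, det = 81/1936
eigenvalues of AᵀA: λ = (tr ± √(tr²−4·det))/2 = 225/4, 9/12100
κ_2(A) = √(λ_max/λ_min) = √((225/4) / (9/12100)) = 275.0000
perturbation bound = 275.0000·1/111 = 2.4775

2.4775


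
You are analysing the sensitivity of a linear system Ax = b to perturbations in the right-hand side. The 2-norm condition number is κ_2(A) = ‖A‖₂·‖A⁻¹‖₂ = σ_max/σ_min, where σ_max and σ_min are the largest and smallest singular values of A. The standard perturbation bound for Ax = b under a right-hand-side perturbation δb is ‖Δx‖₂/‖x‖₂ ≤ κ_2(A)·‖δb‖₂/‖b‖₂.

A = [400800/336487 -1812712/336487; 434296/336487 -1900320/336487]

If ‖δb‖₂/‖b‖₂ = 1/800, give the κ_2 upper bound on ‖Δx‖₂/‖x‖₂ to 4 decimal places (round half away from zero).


0.3538

M = AᵀA = [415283776/134629609 -1845227520/134629609; -1845227520/134629609 8201118784/134629609]. tr(M)=5125760/80089, det(M)=4096/80089
solving λ² − 5125760/80089·λ + 4096/80089 = 0 gives λ = 64, 64/80089
σ_max=√64=8, σ_min=√(64/80089)=(8/283) → κ = 283.0000
worst-case relative error ≤ 283.0000 × 1/800 = 0.3538


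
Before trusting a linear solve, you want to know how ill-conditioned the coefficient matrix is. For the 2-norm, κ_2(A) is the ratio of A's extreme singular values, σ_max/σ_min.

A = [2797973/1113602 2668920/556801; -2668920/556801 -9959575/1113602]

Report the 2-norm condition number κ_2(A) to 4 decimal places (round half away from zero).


262.0240

AᵀA = [2136540516137/72947612612 1001437500240/18236903153; 1001437500240/18236903153 7510921767425/72947612612]; tr = 283748890693/2145518018, det = 4372515625/17164144144
char-poly roots: 529/4 and 8265625/4291036036
σ_max=√(529/4)=(23/2), σ_min=√(8265625/4291036036)=(2875/65506) → κ = 262.0240


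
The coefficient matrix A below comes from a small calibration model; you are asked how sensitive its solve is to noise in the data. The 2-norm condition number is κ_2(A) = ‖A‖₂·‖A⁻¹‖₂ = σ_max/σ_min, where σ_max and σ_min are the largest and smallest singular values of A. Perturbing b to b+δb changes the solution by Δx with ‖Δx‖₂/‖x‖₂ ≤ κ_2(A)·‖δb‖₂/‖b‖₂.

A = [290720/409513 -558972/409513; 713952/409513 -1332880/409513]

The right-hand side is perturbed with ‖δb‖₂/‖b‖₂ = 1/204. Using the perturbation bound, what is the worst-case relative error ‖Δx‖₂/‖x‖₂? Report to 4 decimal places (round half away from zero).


AᵀA = [3516246016/992313001 -6592406400/992313001; -6592406400/992313001 12361057936/992313001]; tr = 54938768/3433609, det = 16384/3433609
λ_max, λ_min = (54938768/3433609 ± √3018043204358400/11789670764881)/2 = 16, 1024/3433609
κ = σ_max/σ_min = 4/(32/1853) = 231.6250
κ_2(A)·‖δb‖/‖b‖ = 1.1354

1.1354


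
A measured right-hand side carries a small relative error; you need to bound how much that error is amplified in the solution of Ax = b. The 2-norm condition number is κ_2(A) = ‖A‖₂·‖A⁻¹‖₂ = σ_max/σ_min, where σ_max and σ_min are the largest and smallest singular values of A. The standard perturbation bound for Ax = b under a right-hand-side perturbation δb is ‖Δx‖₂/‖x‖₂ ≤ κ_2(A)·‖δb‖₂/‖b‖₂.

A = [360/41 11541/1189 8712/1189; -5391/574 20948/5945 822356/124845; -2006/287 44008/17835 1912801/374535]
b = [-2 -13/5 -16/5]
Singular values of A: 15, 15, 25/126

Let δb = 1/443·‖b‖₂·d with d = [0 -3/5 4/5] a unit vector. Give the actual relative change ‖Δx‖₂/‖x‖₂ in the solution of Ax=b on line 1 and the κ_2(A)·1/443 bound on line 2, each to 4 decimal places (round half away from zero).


0.0103
0.1707

from the listed singular values, σ₁ = 15, σ_n = 25/126
κ = σ_max/σ_min = 15/(25/126) = 75.6000
worst-case relative error ≤ 75.6000 × 1/443 = 0.1707
solve Ax = b  →  x = [-0.9763 3.3979 -3.6044]
‖b‖₂ = 4.5826 and ‖x‖₂ = 5.0488
re-solving with b+δb shifts x by Δx of norm 0.0521
relative error = 0.0103
so the bound overstates the realised error by a factor of ≈ 16.5261 (computed from the unrounded values)


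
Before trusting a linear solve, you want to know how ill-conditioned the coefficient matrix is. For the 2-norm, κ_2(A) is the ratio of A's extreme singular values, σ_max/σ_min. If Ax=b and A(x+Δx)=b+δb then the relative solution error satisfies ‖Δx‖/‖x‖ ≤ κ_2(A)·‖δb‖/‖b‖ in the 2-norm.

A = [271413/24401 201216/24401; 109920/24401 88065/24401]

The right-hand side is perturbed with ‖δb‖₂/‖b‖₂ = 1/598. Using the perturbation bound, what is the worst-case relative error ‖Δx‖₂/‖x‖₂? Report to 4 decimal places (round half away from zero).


form AᵀA = [507381201/3523129 380430432/3523129; 380430432/3523129 285463449/3523129] with trace 792844650/3523129 and determinant 31640625/3523129
char-poly roots: 225 and 140625/3523129
κ = σ_max/σ_min = 15/(375/1877) = 75.0800
bound on ‖Δx‖/‖x‖: κ·ε = 75.0800·1/598 = 0.1256

0.1256


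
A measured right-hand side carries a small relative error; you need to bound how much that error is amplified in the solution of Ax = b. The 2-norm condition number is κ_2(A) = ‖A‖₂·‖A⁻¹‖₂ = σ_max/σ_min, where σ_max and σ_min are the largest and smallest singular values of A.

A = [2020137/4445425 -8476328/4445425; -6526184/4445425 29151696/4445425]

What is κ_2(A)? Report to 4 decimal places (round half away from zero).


form AᵀA = [74675249761/31618885489 -331796281320/31618885489; -331796281320/31618885489 1474671225664/31618885489] with trace 921681425/18809569 and determinant 614656/18809569
λ_max, λ_min = (921681425/18809569 ± √849450403532257569/353799885965761)/2 = 49, 12544/18809569
so κ_2 = √(49 / (12544/18809569)) = 271.0625

271.0625


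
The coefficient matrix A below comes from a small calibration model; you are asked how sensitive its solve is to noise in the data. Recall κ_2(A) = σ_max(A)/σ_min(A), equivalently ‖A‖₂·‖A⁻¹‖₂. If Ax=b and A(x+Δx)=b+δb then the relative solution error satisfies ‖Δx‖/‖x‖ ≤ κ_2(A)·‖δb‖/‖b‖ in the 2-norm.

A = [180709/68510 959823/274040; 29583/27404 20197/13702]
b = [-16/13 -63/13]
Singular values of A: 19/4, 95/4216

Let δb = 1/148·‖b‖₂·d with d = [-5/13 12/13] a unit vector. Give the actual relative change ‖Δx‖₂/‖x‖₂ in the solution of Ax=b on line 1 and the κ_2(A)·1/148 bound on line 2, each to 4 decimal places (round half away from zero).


largest singular value 19/4, smallest 95/4216
κ_2(A) = (19/4) / (95/4216) = 210.8000
bound on ‖Δx‖/‖x‖: κ·ε = 210.8000·1/148 = 1.4243
solve Ax = b  →  x = [141.6337 -107.0147]
‖b‖₂ = 5.0000 and ‖x‖₂ = 177.5169
re-solving with b+δb shifts x by Δx of norm 1.4993
realised ‖Δx‖/‖x‖ = 0.0084
tightness: 0.0084 against a bound of 1.4243 (unrounded ratio ≈ 0.0059)

0.0084
1.4243


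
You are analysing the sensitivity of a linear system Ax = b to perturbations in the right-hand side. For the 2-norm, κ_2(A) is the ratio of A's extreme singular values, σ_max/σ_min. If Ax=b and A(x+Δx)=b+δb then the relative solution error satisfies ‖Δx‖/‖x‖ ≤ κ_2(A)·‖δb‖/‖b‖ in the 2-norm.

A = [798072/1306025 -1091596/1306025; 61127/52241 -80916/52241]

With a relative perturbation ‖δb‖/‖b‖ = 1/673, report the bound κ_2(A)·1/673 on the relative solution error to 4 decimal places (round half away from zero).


M = AᵀA = [10284559681/5902080625 -13711132908/5902080625; -13711132908/5902080625 18282720544/5902080625]. tr(M)=1142691209/236083225, det(M)=234256/236083225
λ_max, λ_min = (1142691209/236083225 ± √1305521983478059281/55735289126400625)/2 = 121/25, 1936/9443329
so κ_2 = √((121/25) / (1936/9443329)) = 153.6500
bound on ‖Δx‖/‖x‖: κ·ε = 153.6500·1/673 = 0.2283

0.2283


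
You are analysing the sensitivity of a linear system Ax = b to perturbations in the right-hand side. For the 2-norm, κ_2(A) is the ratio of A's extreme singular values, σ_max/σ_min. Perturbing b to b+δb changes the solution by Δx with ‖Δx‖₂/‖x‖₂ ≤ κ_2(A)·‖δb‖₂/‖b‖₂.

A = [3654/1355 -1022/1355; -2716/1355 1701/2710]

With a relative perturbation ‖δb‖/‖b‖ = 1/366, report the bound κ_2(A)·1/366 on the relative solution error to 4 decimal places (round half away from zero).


0.1851

AᵀA = [20728372/1836025 -6044346/1836025; -6044346/1836025 7071337/7344100]; tr = 3599393/293764, det = 2401/73441
λ_max, λ_min = (3599393/293764 ± √12944344730625/86297287696)/2 = 49/4, 196/73441
κ_2(A) = √(λ_max/λ_min) = √((49/4) / (196/73441)) = 67.7500
κ_2(A)·‖δb‖/‖b‖ = 0.1851


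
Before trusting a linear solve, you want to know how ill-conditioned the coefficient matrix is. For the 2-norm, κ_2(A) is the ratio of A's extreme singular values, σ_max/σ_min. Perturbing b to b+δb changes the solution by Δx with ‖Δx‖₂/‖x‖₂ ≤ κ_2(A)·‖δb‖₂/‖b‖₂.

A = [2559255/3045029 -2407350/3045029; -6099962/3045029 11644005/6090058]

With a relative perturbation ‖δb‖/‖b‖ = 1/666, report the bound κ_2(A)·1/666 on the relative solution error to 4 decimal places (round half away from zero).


form AᵀA = [258930902701/54865098289 -246597730995/54865098289; -246597730995/54865098289 939433068225/219460393156] with trace 2348581069/260951716 and determinant 140625/260951716
solving λ² − 2348581069/260951716·λ + 140625/260951716 = 0 gives λ = 9, 15625/260951716
κ_2(A) = √(λ_max/λ_min) = √(9 / (15625/260951716)) = 387.6960
worst-case relative error ≤ 387.6960 × 1/666 = 0.5821

0.5821


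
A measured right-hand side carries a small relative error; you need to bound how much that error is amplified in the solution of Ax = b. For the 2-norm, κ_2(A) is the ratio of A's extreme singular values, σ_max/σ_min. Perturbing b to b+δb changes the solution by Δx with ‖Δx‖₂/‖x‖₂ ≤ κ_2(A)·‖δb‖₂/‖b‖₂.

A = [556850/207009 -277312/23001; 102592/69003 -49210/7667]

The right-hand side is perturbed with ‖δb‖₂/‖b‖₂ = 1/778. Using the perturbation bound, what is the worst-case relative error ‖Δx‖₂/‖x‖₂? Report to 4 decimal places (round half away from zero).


0.3817

form AᵀA = [1400719684/148279329 -691550720/16475481; -691550720/16475481 341510596/1830609] with trace 17289160/88209 and determinant 38416/88209
λ_max, λ_min = (17289160/88209 ± √298901498957824/7780827681)/2 = 196, 196/88209
κ = σ_max/σ_min = 14/(14/297) = 297.0000
κ_2(A)·‖δb‖/‖b‖ = 0.3817


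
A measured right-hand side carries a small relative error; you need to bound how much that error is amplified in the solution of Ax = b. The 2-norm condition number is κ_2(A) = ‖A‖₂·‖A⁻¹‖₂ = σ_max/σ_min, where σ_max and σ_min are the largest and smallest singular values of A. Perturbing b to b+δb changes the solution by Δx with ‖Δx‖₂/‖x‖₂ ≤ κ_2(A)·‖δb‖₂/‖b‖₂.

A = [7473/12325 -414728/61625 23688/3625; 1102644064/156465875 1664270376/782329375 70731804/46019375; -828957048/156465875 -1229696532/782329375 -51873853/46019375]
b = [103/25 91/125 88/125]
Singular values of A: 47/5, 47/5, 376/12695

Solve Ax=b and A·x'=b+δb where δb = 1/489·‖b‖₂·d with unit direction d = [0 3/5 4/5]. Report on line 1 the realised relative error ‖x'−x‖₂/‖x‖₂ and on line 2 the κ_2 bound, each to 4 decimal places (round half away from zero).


0.0087
0.6490

from the listed singular values, σ₁ = 47/5, σ_n = 376/12695
κ_2(A) = (47/5) / (376/12695) = 317.3750
perturbation bound = 317.3750·1/489 = 0.6490
solve Ax = b  →  x = [-11.4613 21.2639 23.5932]
‖b‖₂ = 4.2426 and ‖x‖₂ = 33.7661
re-solving with b+δb shifts x by Δx of norm 0.2929
realised ‖Δx‖/‖x‖ = 0.0087
so the bound overstates the realised error by a factor of ≈ 74.8123 (computed from the unrounded values)


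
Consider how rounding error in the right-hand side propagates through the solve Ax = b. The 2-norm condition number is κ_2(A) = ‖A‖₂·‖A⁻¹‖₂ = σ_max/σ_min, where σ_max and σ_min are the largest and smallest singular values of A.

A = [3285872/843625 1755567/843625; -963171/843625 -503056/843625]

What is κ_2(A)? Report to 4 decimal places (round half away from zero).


form AᵀA = [18759445081/1138725025 2000991168/227745005; 2000991168/227745005 5336129329/1138725025] with trace 16675138/788045 and determinant 279841/98505625
eigenvalues of AᵀA: λ = (tr ± √(tr²−4·det))/2 = 529/25, 529/3940225
so κ_2 = √((529/25) / (529/3940225)) = 397.0000

397.0000


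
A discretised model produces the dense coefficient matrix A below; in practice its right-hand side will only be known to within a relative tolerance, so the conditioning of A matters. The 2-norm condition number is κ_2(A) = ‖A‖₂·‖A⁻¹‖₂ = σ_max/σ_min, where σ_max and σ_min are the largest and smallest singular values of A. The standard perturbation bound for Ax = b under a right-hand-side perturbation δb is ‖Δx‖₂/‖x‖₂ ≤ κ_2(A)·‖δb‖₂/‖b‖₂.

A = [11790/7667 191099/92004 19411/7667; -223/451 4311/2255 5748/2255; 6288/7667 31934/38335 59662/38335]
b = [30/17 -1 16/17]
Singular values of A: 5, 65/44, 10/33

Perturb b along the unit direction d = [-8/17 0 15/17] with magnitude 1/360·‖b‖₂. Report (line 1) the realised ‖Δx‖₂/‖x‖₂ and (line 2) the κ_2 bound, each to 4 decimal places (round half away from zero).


largest singular value 5, smallest 10/33
condition number: 5 ÷ (10/33) = 16.5000
worst-case relative error ≤ 16.5000 × 1/360 = 0.0458
solve Ax = b  →  x = [1.3647 -0.0612 -0.0817]
2-norm of b is 2.2361; of x, 1.3685
re-solving with b+δb shifts x by Δx of norm 0.0205
relative error = 0.0150
so the bound overstates the realised error by a factor of ≈ 3.0601 (computed from the unrounded values)

0.0150
0.0458


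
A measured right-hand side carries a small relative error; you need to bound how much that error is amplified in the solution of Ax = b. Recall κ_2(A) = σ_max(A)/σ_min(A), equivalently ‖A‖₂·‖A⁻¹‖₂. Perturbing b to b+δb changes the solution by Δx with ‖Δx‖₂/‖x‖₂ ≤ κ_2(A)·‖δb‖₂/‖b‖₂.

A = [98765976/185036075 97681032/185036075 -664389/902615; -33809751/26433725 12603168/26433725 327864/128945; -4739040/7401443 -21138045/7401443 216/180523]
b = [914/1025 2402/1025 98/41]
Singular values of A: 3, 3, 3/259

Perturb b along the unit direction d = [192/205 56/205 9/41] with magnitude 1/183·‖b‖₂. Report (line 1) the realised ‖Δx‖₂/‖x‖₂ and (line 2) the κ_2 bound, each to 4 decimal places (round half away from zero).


σ_max = 3, σ_min = 3/259
κ = σ_max/σ_min = 3/(3/259) = 259.0000
κ_2(A)·‖δb‖/‖b‖ = 1.4153
solve Ax = b  →  x = [148.1846 -34.0249 81.8431]
‖b‖ = 3.4641, ‖x‖ = 172.6692
re-solving with b+δb shifts x by Δx of norm 1.6342
relative error = 0.0095
realised/bound (from unrounded values) ≈ 0.0067

0.0095
1.4153


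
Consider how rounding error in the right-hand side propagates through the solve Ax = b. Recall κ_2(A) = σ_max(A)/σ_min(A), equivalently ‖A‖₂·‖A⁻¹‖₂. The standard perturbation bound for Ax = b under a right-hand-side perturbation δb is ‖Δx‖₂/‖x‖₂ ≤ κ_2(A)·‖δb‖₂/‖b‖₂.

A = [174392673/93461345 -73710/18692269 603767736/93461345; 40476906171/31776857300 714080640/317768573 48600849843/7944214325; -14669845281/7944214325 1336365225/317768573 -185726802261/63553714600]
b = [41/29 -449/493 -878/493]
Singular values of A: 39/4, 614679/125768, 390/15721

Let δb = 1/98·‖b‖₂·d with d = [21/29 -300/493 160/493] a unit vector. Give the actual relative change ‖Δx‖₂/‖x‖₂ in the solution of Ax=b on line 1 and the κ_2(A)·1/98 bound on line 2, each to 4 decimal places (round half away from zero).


from the listed singular values, σ₁ = 39/4, σ_n = 390/15721
κ = σ_max/σ_min = (39/4)/(390/15721) = 393.0250
κ_2(A)·‖δb‖/‖b‖ = 4.0105
solve Ax = b  →  x = [-37.6390 -9.2478 11.0849]
‖b‖₂ = 2.4495 and ‖x‖₂ = 40.3125
Δx = A⁻¹·δb where δb = 1/98·2.4495·d; ‖Δx‖ = 1.0075
relative error = 0.0250
so the bound overstates the realised error by a factor of ≈ 160.4606 (computed from the unrounded values)

0.0250
4.0105


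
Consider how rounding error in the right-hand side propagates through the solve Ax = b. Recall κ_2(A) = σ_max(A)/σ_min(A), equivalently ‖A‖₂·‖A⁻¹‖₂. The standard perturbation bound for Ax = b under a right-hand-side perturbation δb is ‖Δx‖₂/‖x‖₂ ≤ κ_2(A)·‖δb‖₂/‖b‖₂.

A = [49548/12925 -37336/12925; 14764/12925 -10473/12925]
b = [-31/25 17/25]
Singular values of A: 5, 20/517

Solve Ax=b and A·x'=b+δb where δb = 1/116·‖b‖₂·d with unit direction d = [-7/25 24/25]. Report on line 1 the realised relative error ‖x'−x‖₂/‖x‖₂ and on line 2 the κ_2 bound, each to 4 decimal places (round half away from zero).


0.0122
1.1142

largest singular value 5, smallest 20/517
condition number: 5 ÷ (20/517) = 129.2500
bound on ‖Δx‖/‖x‖: κ·ε = 129.2500·1/116 = 1.1142
solve Ax = b  →  x = [15.3500 20.8000]
‖b‖₂ = 1.4142 and ‖x‖₂ = 25.8508
Δx = A⁻¹·δb where δb = 1/116·1.4142·d; ‖Δx‖ = 0.3152
realised ‖Δx‖/‖x‖ = 0.0122
tightness: 0.0122 against a bound of 1.1142 (unrounded ratio ≈ 0.0109)


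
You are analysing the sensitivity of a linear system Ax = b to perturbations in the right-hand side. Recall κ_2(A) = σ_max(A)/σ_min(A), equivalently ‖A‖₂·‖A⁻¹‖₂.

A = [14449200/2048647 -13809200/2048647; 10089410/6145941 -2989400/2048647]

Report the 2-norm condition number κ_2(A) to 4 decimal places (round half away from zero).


M = AᵀA = [1178352540100/22470309801 -374037454000/7490103267; -374037454000/7490103267 118757000000/2496701089]. tr(M)=2672016100/26718561, det(M)=16000000/26718561
char-poly roots: 100 and 160000/26718561
so κ_2 = √(100 / (160000/26718561)) = 129.2250

129.2250


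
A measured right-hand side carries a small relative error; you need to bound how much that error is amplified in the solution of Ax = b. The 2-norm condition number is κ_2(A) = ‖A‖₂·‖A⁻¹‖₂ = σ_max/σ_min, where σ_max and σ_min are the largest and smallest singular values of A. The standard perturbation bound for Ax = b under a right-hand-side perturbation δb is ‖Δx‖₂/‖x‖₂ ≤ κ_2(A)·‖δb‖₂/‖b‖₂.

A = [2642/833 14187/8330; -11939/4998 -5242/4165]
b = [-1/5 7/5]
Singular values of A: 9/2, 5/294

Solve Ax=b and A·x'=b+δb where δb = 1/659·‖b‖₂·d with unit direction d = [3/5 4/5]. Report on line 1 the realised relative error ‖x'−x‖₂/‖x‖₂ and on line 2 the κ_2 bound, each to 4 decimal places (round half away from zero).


0.0021
0.4015

largest singular value 9/2, smallest 5/294
κ_2(A) = (9/2) / (5/294) = 264.6000
κ_2(A)·‖δb‖/‖b‖ = 0.4015
solve Ax = b  →  x = [-27.8667 51.7778]
2-norm of b is 1.4142; of x, 58.8004
Δx = A⁻¹·δb where δb = 1/659·1.4142·d; ‖Δx‖ = 0.1262
realised ‖Δx‖/‖x‖ = 0.0021
realised/bound (from unrounded values) ≈ 0.0053


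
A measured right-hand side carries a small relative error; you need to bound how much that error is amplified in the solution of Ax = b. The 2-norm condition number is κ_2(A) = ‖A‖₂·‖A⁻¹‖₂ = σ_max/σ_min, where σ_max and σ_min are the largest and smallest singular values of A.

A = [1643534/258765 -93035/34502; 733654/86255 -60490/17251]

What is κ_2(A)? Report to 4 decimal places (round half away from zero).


199.0500

M = AᵀA = [301817509384/2678373009 -41917856845/892791003; -41917856845/892791003 23291671625/1190388004]. tr(M)=8383994569/63393444, det(M)=6996025/15848361
char-poly roots: 529/4 and 52900/15848361
σ_max=√(529/4)=(23/2), σ_min=√(52900/15848361)=(230/3981) → κ = 199.0500


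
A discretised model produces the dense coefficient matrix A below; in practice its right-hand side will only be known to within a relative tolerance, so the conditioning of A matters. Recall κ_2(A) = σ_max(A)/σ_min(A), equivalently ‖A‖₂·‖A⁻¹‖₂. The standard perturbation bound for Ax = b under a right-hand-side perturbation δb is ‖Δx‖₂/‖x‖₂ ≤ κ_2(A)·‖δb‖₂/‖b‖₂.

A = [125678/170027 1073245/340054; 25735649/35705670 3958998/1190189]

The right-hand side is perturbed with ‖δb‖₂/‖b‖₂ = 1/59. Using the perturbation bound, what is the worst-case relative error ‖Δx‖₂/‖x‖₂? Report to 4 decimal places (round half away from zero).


2.0359

form AᵀA = [1615792332361/1515927312900 39838802512/8421818405; 39838802512/8421818405 141659390401/6737454724] with trace 9961081253/450900450 and determinant 4879681/144288144
solving λ² − 9961081253/450900450·λ + 4879681/144288144 = 0 gives λ = 2209/100, 55225/36072036
κ_2(A) = √(λ_max/λ_min) = √((2209/100) / (55225/36072036)) = 120.1200
perturbation bound = 120.1200·1/59 = 2.0359


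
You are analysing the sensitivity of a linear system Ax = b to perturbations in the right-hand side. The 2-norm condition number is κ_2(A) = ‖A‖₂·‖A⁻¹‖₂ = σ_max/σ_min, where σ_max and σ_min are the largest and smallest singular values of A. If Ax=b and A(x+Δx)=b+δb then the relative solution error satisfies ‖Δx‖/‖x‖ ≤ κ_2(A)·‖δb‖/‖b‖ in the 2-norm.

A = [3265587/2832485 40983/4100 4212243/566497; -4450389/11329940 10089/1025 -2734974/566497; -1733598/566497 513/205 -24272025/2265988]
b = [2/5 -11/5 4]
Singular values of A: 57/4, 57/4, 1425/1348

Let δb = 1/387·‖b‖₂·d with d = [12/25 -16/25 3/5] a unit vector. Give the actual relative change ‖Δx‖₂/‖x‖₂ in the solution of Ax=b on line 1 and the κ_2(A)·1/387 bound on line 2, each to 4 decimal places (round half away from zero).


0.0030
0.0348

σ_max = 57/4, σ_min = 1425/1348
condition number: (57/4) ÷ (1425/1348) = 13.4800
worst-case relative error ≤ 13.4800 × 1/387 = 0.0348
solve Ax = b  →  x = [-3.7250 -0.0377 0.6820]
‖b‖ = 4.5826, ‖x‖ = 3.7871
re-solving with b+δb shifts x by Δx of norm 0.0112
relative error = 0.0030
realised/bound (from unrounded values) ≈ 0.0849


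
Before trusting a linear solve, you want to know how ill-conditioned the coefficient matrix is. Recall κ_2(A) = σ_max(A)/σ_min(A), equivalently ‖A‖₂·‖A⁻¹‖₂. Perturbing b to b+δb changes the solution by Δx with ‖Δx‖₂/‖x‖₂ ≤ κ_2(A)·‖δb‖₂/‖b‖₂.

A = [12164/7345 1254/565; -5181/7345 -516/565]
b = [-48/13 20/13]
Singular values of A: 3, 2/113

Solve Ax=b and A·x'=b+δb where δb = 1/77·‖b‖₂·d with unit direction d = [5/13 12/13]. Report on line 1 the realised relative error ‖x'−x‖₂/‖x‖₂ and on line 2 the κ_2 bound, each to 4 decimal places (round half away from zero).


largest singular value 3, smallest 2/113
condition number: 3 ÷ (2/113) = 169.5000
perturbation bound = 169.5000·1/77 = 2.2013
solve Ax = b  →  x = [-0.8000 -1.0667]
‖b‖₂ = 4.0000 and ‖x‖₂ = 1.3333
with δb = [0.0200 0.0480], A·Δx = δb → ‖Δx‖ = 2.9351
dividing the unrounded norms, ‖Δx‖/‖x‖ = 2.2013
tightness: 2.2013 against a bound of 2.2013; the bound is attained (ratio 1)

2.2013
2.2013


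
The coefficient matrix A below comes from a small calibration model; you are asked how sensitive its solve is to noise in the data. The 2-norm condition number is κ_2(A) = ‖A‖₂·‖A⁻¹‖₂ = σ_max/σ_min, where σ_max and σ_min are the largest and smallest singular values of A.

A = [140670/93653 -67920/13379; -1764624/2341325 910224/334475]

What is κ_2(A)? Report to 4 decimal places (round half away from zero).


form AᵀA = [53568956484/18968175625 -26220223584/2709739375; -26220223584/2709739375 12843293184/387105625] with trace 1092624516/30349081 and determinant 2073600/30349081
eigenvalues of AᵀA: λ = (tr ± √(tr²−4·det))/2 = 36, 57600/30349081
σ_max=√36=6, σ_min=√(57600/30349081)=(240/5509) → κ = 137.7250

137.7250


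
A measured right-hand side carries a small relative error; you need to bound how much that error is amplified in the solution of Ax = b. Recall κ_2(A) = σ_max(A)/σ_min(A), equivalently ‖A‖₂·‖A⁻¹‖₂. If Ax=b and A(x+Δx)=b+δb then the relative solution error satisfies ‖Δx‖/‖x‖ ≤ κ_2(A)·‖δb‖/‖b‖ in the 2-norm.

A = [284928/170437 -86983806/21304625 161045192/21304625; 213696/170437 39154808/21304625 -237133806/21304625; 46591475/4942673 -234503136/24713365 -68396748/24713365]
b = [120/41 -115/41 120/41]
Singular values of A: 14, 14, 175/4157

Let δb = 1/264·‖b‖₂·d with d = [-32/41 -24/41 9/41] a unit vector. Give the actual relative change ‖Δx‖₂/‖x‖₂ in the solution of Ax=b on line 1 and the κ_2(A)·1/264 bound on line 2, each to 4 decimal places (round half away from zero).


1.2597
1.2597

from the listed singular values, σ₁ = 14, σ_n = 175/4157
κ_2(A) = 14 / (175/4157) = 332.5600
bound on ‖Δx‖/‖x‖: κ·ε = 332.5600·1/264 = 1.2597
solve Ax = b  →  x = [0.1478 -0.2290 0.2308]
‖b‖ = 5.0000, ‖x‖ = 0.3571
Δx = A⁻¹·δb where δb = 1/264·5.0000·d; ‖Δx‖ = 0.4499
dividing the unrounded norms, ‖Δx‖/‖x‖ = 1.2597
realised/bound = 1 exactly: the bound is attained for this b and d


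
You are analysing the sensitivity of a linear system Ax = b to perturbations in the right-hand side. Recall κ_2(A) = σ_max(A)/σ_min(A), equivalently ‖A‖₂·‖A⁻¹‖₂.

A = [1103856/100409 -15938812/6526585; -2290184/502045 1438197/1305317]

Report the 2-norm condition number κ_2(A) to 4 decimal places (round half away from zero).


AᵀA = [35707394472256/252049182025 -321352138728/10081967281; -321352138728/10081967281 1809207060601/252049182025]; tr = 22318025897/149940025, det = 3544535296/3748500625
eigenvalues of AᵀA: λ = (tr ± √(tr²−4·det))/2 = 3721/25, 952576/149940025
κ_2(A) = √(λ_max/λ_min) = √((3721/25) / (952576/149940025)) = 153.0625

153.0625
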